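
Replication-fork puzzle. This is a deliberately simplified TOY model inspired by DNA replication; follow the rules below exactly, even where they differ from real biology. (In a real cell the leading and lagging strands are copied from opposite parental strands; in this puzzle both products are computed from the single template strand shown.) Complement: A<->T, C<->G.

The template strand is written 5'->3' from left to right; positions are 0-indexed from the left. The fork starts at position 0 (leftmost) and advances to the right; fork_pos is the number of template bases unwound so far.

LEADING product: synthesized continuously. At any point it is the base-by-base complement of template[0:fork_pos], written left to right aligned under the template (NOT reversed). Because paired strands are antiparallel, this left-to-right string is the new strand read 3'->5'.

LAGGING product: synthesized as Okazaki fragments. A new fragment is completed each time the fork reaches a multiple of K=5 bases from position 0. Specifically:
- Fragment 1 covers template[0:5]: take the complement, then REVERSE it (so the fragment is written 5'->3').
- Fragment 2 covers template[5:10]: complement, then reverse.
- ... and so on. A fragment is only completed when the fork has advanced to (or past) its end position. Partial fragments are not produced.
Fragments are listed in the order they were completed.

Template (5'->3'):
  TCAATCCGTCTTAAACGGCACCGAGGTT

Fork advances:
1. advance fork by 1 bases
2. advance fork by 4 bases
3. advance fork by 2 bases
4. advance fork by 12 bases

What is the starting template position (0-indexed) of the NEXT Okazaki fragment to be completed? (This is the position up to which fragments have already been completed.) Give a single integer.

Answer: 15

Derivation:
Step 1: advance 1 -> fork_pos = 0 + 1 = 1. Next multiple of 5 is 5 (not reached); still 0 fragment(s).
Step 2: advance 4 -> fork_pos = 1 + 4 = 5. Reached multiple(s) of 5: 5 -> fragment 1 completed (1 total).
Step 3: advance 2 -> fork_pos = 5 + 2 = 7. Next multiple of 5 is 10 (not reached); still 1 fragment(s).
Step 4: advance 12 -> fork_pos = 7 + 12 = 19. Reached multiple(s) of 5: 10, 15 -> fragments 2-3 completed (3 total).
3 fragment(s) completed, covering template[0:15] (3 x 5 = 15). The next fragment, fragment 4, covers template[15:20], so it starts at position 15.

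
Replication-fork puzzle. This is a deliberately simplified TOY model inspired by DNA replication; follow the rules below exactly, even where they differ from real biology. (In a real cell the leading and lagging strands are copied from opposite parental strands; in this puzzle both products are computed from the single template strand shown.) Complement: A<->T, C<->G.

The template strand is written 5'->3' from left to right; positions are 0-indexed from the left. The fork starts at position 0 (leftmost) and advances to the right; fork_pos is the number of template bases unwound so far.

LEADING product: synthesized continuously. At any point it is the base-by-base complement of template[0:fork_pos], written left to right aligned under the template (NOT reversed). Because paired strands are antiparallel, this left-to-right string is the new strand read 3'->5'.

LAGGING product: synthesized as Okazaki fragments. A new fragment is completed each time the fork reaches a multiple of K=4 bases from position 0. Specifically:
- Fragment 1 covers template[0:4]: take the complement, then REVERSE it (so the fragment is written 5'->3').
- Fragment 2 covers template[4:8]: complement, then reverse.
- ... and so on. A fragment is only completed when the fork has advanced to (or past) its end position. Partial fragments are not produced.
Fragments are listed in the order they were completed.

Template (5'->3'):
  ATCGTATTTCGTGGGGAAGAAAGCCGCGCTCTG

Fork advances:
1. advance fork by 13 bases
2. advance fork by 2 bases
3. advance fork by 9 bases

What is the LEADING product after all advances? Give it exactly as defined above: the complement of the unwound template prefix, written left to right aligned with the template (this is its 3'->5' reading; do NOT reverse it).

Step 1: advance 13 -> fork_pos = 0 + 13 = 13.
Step 2: advance 2 -> fork_pos = 13 + 2 = 15.
Step 3: advance 9 -> fork_pos = 15 + 9 = 24.
Unwound prefix: template[0:24] = ATCGTATTTCGTGGGGAAGAAAGC
Complement it base by base (A<->T, C<->G), keeping left-to-right order:
  [0:5] ATCGT -> TAGCA
  [5:10] ATTTC -> TAAAG
  [10:15] GTGGG -> CACCC
  [15:20] GAAGA -> CTTCT
  [20:24] AAGC -> TTCG
Concatenate: TAGCATAAAGCACCCCTTCTTTCG (length 24; written aligned with the template, i.e. 3'->5').

Answer: TAGCATAAAGCACCCCTTCTTTCG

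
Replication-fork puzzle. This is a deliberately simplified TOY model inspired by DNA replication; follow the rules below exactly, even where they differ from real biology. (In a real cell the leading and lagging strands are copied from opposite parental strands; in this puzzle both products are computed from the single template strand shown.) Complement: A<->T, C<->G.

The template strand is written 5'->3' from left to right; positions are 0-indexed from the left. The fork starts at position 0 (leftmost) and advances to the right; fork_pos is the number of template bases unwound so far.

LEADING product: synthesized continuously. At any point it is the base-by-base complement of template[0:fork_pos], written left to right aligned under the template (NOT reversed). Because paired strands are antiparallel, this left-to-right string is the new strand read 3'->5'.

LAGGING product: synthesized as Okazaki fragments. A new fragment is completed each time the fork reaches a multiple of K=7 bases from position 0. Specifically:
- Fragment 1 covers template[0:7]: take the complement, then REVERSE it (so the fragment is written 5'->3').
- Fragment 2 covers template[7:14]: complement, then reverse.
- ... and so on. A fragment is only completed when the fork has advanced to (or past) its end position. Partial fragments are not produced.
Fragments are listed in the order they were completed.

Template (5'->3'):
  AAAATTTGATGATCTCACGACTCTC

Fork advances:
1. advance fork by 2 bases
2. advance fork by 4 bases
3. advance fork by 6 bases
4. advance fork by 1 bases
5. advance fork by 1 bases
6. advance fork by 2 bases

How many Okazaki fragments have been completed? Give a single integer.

Answer: 2

Derivation:
Step 1: advance 2 -> fork_pos = 0 + 2 = 2. Next multiple of 7 is 7 (not reached); still 0 fragment(s).
Step 2: advance 4 -> fork_pos = 2 + 4 = 6. Next multiple of 7 is 7 (not reached); still 0 fragment(s).
Step 3: advance 6 -> fork_pos = 6 + 6 = 12. Reached multiple(s) of 7: 7 -> fragment 1 completed (1 total).
Step 4: advance 1 -> fork_pos = 12 + 1 = 13. Next multiple of 7 is 14 (not reached); still 1 fragment(s).
Step 5: advance 1 -> fork_pos = 13 + 1 = 14. Reached multiple(s) of 7: 14 -> fragment 2 completed (2 total).
Step 6: advance 2 -> fork_pos = 14 + 2 = 16. Next multiple of 7 is 21 (not reached); still 2 fragment(s).
Check: final fork_pos = 16; the multiples of 7 that are <= 16 are 7..14 -> 16 // 7 = 2 completed fragment(s).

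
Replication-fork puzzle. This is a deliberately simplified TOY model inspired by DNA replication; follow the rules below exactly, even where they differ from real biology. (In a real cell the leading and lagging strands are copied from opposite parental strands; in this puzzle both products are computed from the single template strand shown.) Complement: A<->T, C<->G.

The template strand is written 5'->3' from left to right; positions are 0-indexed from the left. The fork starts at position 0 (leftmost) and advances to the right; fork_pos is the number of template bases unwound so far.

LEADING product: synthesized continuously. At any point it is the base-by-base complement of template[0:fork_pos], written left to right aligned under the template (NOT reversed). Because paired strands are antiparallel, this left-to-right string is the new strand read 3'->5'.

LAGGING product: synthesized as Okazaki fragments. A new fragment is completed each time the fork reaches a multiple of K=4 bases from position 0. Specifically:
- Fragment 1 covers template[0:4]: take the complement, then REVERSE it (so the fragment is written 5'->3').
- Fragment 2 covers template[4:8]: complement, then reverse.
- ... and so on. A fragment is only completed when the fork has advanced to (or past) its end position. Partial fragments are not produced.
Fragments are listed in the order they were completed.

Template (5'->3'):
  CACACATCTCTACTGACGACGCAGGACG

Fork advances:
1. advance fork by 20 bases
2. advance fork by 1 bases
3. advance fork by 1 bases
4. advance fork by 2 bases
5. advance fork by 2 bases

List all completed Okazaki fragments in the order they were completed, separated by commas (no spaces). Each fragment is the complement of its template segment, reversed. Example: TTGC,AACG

Step 1: advance 20 -> fork_pos = 0 + 20 = 20. Reached multiple(s) of 4: 4, 8, 12, 16, 20 -> fragments 1-5 completed (5 total).
Step 2: advance 1 -> fork_pos = 20 + 1 = 21. Next multiple of 4 is 24 (not reached); still 5 fragment(s).
Step 3: advance 1 -> fork_pos = 21 + 1 = 22. Next multiple of 4 is 24 (not reached); still 5 fragment(s).
Step 4: advance 2 -> fork_pos = 22 + 2 = 24. Reached multiple(s) of 4: 24 -> fragment 6 completed (6 total).
Step 5: advance 2 -> fork_pos = 24 + 2 = 26. Next multiple of 4 is 28 (not reached); still 6 fragment(s).
Final fork_pos = 26, so 6 fragment(s) are complete. Build each: template segment -> complement -> reverse.
Fragment 1: template[0:4] = CACA -> complement GTGT -> reversed TGTG
Fragment 2: template[4:8] = CATC -> complement GTAG -> reversed GATG
Fragment 3: template[8:12] = TCTA -> complement AGAT -> reversed TAGA
Fragment 4: template[12:16] = CTGA -> complement GACT -> reversed TCAG
Fragment 5: template[16:20] = CGAC -> complement GCTG -> reversed GTCG
Fragment 6: template[20:24] = GCAG -> complement CGTC -> reversed CTGC

Answer: TGTG,GATG,TAGA,TCAG,GTCG,CTGC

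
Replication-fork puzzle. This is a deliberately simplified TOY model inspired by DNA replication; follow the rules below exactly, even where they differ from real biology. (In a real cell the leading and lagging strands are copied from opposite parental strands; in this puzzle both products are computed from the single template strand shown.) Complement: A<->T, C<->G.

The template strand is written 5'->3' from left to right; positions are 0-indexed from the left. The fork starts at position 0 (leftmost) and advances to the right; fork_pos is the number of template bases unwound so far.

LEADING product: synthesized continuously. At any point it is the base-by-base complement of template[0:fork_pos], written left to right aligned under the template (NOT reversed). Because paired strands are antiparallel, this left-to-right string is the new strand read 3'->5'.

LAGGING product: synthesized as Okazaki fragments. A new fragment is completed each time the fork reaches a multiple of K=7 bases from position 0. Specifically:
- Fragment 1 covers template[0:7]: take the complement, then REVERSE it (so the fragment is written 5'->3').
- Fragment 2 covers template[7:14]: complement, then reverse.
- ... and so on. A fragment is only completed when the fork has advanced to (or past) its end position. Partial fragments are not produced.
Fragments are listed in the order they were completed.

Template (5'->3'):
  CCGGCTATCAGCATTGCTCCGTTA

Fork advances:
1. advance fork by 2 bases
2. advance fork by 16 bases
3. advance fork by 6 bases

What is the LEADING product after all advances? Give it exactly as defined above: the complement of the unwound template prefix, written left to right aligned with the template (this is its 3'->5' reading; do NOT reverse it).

Step 1: advance 2 -> fork_pos = 0 + 2 = 2.
Step 2: advance 16 -> fork_pos = 2 + 16 = 18.
Step 3: advance 6 -> fork_pos = 18 + 6 = 24.
Unwound prefix: template[0:24] = CCGGCTATCAGCATTGCTCCGTTA
Complement it base by base (A<->T, C<->G), keeping left-to-right order:
  [0:5] CCGGC -> GGCCG
  [5:10] TATCA -> ATAGT
  [10:15] GCATT -> CGTAA
  [15:20] GCTCC -> CGAGG
  [20:24] GTTA -> CAAT
Concatenate: GGCCGATAGTCGTAACGAGGCAAT (length 24; written aligned with the template, i.e. 3'->5').

Answer: GGCCGATAGTCGTAACGAGGCAAT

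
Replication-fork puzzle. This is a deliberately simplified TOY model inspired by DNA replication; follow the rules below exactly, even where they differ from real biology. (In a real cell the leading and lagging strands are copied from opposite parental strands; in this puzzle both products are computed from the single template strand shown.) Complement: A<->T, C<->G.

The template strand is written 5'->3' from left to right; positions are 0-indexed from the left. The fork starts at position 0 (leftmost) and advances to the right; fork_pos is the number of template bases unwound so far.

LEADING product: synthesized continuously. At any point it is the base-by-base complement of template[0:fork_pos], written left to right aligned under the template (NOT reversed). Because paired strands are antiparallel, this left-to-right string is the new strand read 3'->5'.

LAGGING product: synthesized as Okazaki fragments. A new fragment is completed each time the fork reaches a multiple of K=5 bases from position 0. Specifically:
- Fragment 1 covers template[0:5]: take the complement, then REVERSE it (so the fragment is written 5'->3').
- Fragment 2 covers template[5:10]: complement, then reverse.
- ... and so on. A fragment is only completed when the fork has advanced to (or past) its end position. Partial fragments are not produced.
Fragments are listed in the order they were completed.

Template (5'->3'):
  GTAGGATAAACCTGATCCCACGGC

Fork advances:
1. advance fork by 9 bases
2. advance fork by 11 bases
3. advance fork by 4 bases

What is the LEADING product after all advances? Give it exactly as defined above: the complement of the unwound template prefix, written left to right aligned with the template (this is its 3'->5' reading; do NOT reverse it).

Step 1: advance 9 -> fork_pos = 0 + 9 = 9.
Step 2: advance 11 -> fork_pos = 9 + 11 = 20.
Step 3: advance 4 -> fork_pos = 20 + 4 = 24.
Unwound prefix: template[0:24] = GTAGGATAAACCTGATCCCACGGC
Complement it base by base (A<->T, C<->G), keeping left-to-right order:
  [0:5] GTAGG -> CATCC
  [5:10] ATAAA -> TATTT
  [10:15] CCTGA -> GGACT
  [15:20] TCCCA -> AGGGT
  [20:24] CGGC -> GCCG
Concatenate: CATCCTATTTGGACTAGGGTGCCG (length 24; written aligned with the template, i.e. 3'->5').

Answer: CATCCTATTTGGACTAGGGTGCCG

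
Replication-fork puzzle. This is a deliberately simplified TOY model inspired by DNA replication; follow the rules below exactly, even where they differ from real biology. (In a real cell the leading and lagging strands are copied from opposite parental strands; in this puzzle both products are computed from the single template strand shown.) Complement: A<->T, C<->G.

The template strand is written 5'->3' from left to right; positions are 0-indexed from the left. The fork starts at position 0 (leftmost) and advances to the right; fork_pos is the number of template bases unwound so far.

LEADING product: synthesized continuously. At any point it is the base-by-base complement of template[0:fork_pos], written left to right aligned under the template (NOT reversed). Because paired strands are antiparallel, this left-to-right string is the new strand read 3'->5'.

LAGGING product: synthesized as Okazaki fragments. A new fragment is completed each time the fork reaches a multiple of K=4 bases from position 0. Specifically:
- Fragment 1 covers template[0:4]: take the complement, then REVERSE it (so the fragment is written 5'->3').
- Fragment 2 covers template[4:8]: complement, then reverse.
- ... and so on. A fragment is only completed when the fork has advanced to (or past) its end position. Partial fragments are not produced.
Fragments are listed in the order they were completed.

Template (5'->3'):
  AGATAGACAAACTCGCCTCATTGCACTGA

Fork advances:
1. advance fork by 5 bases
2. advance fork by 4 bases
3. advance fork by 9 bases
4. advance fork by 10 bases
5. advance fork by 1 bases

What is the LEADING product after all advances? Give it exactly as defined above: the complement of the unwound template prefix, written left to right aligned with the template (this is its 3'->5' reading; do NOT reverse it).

Answer: TCTATCTGTTTGAGCGGAGTAACGTGACT

Derivation:
Step 1: advance 5 -> fork_pos = 0 + 5 = 5.
Step 2: advance 4 -> fork_pos = 5 + 4 = 9.
Step 3: advance 9 -> fork_pos = 9 + 9 = 18.
Step 4: advance 10 -> fork_pos = 18 + 10 = 28.
Step 5: advance 1 -> fork_pos = 28 + 1 = 29.
Unwound prefix: template[0:29] = AGATAGACAAACTCGCCTCATTGCACTGA
Complement it base by base (A<->T, C<->G), keeping left-to-right order:
  [0:5] AGATA -> TCTAT
  [5:10] GACAA -> CTGTT
  [10:15] ACTCG -> TGAGC
  [15:20] CCTCA -> GGAGT
  [20:25] TTGCA -> AACGT
  [25:29] CTGA -> GACT
Concatenate: TCTATCTGTTTGAGCGGAGTAACGTGACT (length 29; written aligned with the template, i.e. 3'->5').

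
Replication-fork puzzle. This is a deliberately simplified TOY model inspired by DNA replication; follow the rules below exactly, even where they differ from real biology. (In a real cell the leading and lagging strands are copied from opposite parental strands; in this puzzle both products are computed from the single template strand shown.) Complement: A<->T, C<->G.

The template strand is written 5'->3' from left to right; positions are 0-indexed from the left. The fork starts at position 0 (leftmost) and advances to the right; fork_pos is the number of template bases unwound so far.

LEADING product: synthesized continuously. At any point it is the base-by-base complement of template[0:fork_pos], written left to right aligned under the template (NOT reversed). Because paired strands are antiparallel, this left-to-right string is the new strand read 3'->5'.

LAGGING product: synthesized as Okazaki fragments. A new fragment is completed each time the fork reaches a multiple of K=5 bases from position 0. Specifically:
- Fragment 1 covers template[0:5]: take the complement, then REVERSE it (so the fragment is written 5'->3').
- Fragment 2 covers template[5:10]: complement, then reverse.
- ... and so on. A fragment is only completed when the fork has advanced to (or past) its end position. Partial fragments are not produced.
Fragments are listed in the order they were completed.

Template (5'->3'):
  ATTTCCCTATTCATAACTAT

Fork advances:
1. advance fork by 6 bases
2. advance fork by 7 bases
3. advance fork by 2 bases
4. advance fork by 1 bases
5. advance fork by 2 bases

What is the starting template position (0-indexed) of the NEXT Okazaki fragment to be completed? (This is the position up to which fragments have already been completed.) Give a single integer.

Step 1: advance 6 -> fork_pos = 0 + 6 = 6. Reached multiple(s) of 5: 5 -> fragment 1 completed (1 total).
Step 2: advance 7 -> fork_pos = 6 + 7 = 13. Reached multiple(s) of 5: 10 -> fragment 2 completed (2 total).
Step 3: advance 2 -> fork_pos = 13 + 2 = 15. Reached multiple(s) of 5: 15 -> fragment 3 completed (3 total).
Step 4: advance 1 -> fork_pos = 15 + 1 = 16. Next multiple of 5 is 20 (not reached); still 3 fragment(s).
Step 5: advance 2 -> fork_pos = 16 + 2 = 18. Next multiple of 5 is 20 (not reached); still 3 fragment(s).
3 fragment(s) completed, covering template[0:15] (3 x 5 = 15). The next fragment, fragment 4, covers template[15:20], so it starts at position 15.

Answer: 15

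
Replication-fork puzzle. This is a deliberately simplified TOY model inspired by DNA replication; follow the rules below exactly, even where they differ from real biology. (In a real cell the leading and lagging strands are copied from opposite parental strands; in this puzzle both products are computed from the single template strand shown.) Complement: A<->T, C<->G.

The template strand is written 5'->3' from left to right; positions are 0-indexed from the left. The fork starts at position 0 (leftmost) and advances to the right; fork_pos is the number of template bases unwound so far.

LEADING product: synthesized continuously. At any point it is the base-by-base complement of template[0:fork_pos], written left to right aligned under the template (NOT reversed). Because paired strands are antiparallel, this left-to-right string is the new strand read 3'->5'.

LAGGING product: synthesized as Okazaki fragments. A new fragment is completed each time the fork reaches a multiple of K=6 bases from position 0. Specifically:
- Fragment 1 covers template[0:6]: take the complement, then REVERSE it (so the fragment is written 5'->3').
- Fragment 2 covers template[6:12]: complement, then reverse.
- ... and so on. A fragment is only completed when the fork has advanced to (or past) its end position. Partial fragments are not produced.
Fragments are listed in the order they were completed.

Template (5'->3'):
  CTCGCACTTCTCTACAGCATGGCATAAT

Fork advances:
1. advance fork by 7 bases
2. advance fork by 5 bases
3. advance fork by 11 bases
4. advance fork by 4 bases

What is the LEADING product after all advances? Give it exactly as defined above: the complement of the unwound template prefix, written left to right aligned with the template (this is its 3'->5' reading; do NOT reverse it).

Step 1: advance 7 -> fork_pos = 0 + 7 = 7.
Step 2: advance 5 -> fork_pos = 7 + 5 = 12.
Step 3: advance 11 -> fork_pos = 12 + 11 = 23.
Step 4: advance 4 -> fork_pos = 23 + 4 = 27.
Unwound prefix: template[0:27] = CTCGCACTTCTCTACAGCATGGCATAA
Complement it base by base (A<->T, C<->G), keeping left-to-right order:
  [0:5] CTCGC -> GAGCG
  [5:10] ACTTC -> TGAAG
  [10:15] TCTAC -> AGATG
  [15:20] AGCAT -> TCGTA
  [20:25] GGCAT -> CCGTA
  [25:27] AA -> TT
Concatenate: GAGCGTGAAGAGATGTCGTACCGTATT (length 27; written aligned with the template, i.e. 3'->5').

Answer: GAGCGTGAAGAGATGTCGTACCGTATT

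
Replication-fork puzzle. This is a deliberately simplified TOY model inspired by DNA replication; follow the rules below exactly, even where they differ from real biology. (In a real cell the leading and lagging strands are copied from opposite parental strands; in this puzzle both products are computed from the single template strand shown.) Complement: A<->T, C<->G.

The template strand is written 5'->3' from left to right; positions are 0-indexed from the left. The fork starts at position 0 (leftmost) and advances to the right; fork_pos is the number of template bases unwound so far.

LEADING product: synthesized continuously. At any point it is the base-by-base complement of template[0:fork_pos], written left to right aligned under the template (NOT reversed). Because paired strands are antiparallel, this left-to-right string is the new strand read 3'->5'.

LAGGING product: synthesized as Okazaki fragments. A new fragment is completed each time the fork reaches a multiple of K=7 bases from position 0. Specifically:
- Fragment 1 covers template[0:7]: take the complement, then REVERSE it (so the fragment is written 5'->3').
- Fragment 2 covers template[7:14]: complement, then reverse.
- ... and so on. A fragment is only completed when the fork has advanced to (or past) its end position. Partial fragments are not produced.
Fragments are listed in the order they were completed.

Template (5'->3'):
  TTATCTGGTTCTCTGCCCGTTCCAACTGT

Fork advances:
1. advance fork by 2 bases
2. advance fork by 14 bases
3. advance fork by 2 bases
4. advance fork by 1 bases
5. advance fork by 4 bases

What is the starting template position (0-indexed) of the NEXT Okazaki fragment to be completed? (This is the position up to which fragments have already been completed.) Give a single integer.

Step 1: advance 2 -> fork_pos = 0 + 2 = 2. Next multiple of 7 is 7 (not reached); still 0 fragment(s).
Step 2: advance 14 -> fork_pos = 2 + 14 = 16. Reached multiple(s) of 7: 7, 14 -> fragments 1-2 completed (2 total).
Step 3: advance 2 -> fork_pos = 16 + 2 = 18. Next multiple of 7 is 21 (not reached); still 2 fragment(s).
Step 4: advance 1 -> fork_pos = 18 + 1 = 19. Next multiple of 7 is 21 (not reached); still 2 fragment(s).
Step 5: advance 4 -> fork_pos = 19 + 4 = 23. Reached multiple(s) of 7: 21 -> fragment 3 completed (3 total).
3 fragment(s) completed, covering template[0:21] (3 x 7 = 21). The next fragment, fragment 4, covers template[21:28], so it starts at position 21.

Answer: 21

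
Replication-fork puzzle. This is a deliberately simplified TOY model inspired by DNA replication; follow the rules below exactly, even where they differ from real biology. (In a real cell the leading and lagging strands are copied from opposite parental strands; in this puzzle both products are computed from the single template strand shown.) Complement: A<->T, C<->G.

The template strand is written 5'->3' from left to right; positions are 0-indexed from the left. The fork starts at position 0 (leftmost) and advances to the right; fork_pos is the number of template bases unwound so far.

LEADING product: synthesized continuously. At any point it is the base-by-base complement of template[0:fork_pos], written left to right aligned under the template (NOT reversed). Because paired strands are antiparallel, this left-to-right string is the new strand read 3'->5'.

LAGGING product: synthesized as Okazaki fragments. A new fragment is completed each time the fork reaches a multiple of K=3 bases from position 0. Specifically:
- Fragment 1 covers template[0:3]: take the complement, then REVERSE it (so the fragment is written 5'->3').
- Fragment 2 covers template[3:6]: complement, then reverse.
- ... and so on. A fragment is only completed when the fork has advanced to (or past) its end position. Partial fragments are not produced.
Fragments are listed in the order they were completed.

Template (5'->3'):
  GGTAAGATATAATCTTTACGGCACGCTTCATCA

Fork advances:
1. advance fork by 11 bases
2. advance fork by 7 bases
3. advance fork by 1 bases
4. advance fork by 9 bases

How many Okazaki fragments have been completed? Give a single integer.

Answer: 9

Derivation:
Step 1: advance 11 -> fork_pos = 0 + 11 = 11. Reached multiple(s) of 3: 3, 6, 9 -> fragments 1-3 completed (3 total).
Step 2: advance 7 -> fork_pos = 11 + 7 = 18. Reached multiple(s) of 3: 12, 15, 18 -> fragments 4-6 completed (6 total).
Step 3: advance 1 -> fork_pos = 18 + 1 = 19. Next multiple of 3 is 21 (not reached); still 6 fragment(s).
Step 4: advance 9 -> fork_pos = 19 + 9 = 28. Reached multiple(s) of 3: 21, 24, 27 -> fragments 7-9 completed (9 total).
Check: final fork_pos = 28; the multiples of 3 that are <= 28 are 3..27 -> 28 // 3 = 9 completed fragment(s).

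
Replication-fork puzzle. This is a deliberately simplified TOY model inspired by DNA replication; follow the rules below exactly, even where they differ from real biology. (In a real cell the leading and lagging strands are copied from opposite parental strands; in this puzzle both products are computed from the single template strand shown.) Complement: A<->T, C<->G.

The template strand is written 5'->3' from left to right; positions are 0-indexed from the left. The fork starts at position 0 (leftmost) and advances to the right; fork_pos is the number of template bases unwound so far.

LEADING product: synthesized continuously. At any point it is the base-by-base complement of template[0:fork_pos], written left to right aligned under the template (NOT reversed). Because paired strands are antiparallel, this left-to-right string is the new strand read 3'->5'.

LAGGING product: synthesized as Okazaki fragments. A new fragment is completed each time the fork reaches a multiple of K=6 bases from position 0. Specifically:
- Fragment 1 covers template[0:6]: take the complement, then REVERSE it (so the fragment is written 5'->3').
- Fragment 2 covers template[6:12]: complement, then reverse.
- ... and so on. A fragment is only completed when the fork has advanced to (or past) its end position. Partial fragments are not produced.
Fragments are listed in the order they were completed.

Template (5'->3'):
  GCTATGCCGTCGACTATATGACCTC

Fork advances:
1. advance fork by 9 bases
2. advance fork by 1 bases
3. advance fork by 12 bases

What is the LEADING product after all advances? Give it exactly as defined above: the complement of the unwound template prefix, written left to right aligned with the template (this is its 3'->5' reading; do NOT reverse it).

Step 1: advance 9 -> fork_pos = 0 + 9 = 9.
Step 2: advance 1 -> fork_pos = 9 + 1 = 10.
Step 3: advance 12 -> fork_pos = 10 + 12 = 22.
Unwound prefix: template[0:22] = GCTATGCCGTCGACTATATGAC
Complement it base by base (A<->T, C<->G), keeping left-to-right order:
  [0:5] GCTAT -> CGATA
  [5:10] GCCGT -> CGGCA
  [10:15] CGACT -> GCTGA
  [15:20] ATATG -> TATAC
  [20:22] AC -> TG
Concatenate: CGATACGGCAGCTGATATACTG (length 22; written aligned with the template, i.e. 3'->5').

Answer: CGATACGGCAGCTGATATACTG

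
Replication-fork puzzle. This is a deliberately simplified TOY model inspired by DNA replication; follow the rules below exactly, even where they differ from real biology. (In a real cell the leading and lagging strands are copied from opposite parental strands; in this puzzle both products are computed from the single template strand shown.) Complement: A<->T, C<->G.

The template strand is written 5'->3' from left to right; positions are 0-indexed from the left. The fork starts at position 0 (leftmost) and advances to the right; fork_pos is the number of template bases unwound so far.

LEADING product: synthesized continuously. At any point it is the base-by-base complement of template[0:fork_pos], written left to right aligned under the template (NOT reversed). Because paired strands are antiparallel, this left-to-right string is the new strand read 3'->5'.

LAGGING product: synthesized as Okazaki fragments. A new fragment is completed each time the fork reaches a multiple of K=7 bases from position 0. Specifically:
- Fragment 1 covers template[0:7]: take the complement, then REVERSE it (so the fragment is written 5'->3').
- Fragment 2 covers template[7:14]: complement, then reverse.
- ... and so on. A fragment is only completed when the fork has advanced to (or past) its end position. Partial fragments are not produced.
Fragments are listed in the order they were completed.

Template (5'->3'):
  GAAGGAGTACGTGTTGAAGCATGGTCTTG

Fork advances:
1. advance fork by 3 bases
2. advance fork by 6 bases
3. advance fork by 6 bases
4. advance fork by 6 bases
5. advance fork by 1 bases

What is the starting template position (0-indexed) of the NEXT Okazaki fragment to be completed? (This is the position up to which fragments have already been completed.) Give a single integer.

Step 1: advance 3 -> fork_pos = 0 + 3 = 3. Next multiple of 7 is 7 (not reached); still 0 fragment(s).
Step 2: advance 6 -> fork_pos = 3 + 6 = 9. Reached multiple(s) of 7: 7 -> fragment 1 completed (1 total).
Step 3: advance 6 -> fork_pos = 9 + 6 = 15. Reached multiple(s) of 7: 14 -> fragment 2 completed (2 total).
Step 4: advance 6 -> fork_pos = 15 + 6 = 21. Reached multiple(s) of 7: 21 -> fragment 3 completed (3 total).
Step 5: advance 1 -> fork_pos = 21 + 1 = 22. Next multiple of 7 is 28 (not reached); still 3 fragment(s).
3 fragment(s) completed, covering template[0:21] (3 x 7 = 21). The next fragment, fragment 4, covers template[21:28], so it starts at position 21.

Answer: 21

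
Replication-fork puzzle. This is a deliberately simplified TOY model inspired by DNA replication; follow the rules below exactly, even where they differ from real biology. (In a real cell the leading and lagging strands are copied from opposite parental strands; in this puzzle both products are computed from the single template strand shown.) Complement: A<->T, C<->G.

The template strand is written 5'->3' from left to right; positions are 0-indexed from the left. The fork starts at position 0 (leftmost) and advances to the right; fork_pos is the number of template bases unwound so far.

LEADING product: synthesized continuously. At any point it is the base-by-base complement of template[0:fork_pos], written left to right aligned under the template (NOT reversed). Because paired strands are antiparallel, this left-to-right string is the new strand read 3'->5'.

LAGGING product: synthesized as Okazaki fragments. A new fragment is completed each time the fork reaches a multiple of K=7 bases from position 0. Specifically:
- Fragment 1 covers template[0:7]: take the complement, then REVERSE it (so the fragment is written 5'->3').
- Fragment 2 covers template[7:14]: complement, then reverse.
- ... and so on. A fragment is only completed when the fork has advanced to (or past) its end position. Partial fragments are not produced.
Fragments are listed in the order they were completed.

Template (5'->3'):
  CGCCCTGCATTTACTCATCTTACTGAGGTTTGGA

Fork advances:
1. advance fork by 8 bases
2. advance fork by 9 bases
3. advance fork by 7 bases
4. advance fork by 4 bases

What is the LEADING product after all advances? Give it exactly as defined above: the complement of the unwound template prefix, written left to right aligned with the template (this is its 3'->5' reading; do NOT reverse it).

Answer: GCGGGACGTAAATGAGTAGAATGACTCC

Derivation:
Step 1: advance 8 -> fork_pos = 0 + 8 = 8.
Step 2: advance 9 -> fork_pos = 8 + 9 = 17.
Step 3: advance 7 -> fork_pos = 17 + 7 = 24.
Step 4: advance 4 -> fork_pos = 24 + 4 = 28.
Unwound prefix: template[0:28] = CGCCCTGCATTTACTCATCTTACTGAGG
Complement it base by base (A<->T, C<->G), keeping left-to-right order:
  [0:5] CGCCC -> GCGGG
  [5:10] TGCAT -> ACGTA
  [10:15] TTACT -> AATGA
  [15:20] CATCT -> GTAGA
  [20:25] TACTG -> ATGAC
  [25:28] AGG -> TCC
Concatenate: GCGGGACGTAAATGAGTAGAATGACTCC (length 28; written aligned with the template, i.e. 3'->5').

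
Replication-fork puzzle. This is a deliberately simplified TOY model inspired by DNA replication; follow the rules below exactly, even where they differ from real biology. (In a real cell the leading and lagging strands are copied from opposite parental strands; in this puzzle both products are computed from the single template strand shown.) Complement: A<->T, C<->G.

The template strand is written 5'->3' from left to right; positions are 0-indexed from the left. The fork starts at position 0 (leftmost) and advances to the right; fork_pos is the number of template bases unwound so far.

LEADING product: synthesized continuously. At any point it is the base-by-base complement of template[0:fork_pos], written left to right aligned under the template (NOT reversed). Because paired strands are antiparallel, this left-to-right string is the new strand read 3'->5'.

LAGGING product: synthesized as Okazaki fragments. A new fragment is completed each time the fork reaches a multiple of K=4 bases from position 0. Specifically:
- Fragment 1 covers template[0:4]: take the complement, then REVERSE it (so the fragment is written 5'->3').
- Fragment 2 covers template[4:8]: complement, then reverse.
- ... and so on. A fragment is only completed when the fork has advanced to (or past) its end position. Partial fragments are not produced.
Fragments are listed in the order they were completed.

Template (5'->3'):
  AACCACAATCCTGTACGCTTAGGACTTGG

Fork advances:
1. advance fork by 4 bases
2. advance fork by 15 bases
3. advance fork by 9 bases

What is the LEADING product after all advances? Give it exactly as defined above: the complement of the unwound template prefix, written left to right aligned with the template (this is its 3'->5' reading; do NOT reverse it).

Step 1: advance 4 -> fork_pos = 0 + 4 = 4.
Step 2: advance 15 -> fork_pos = 4 + 15 = 19.
Step 3: advance 9 -> fork_pos = 19 + 9 = 28.
Unwound prefix: template[0:28] = AACCACAATCCTGTACGCTTAGGACTTG
Complement it base by base (A<->T, C<->G), keeping left-to-right order:
  [0:5] AACCA -> TTGGT
  [5:10] CAATC -> GTTAG
  [10:15] CTGTA -> GACAT
  [15:20] CGCTT -> GCGAA
  [20:25] AGGAC -> TCCTG
  [25:28] TTG -> AAC
Concatenate: TTGGTGTTAGGACATGCGAATCCTGAAC (length 28; written aligned with the template, i.e. 3'->5').

Answer: TTGGTGTTAGGACATGCGAATCCTGAAC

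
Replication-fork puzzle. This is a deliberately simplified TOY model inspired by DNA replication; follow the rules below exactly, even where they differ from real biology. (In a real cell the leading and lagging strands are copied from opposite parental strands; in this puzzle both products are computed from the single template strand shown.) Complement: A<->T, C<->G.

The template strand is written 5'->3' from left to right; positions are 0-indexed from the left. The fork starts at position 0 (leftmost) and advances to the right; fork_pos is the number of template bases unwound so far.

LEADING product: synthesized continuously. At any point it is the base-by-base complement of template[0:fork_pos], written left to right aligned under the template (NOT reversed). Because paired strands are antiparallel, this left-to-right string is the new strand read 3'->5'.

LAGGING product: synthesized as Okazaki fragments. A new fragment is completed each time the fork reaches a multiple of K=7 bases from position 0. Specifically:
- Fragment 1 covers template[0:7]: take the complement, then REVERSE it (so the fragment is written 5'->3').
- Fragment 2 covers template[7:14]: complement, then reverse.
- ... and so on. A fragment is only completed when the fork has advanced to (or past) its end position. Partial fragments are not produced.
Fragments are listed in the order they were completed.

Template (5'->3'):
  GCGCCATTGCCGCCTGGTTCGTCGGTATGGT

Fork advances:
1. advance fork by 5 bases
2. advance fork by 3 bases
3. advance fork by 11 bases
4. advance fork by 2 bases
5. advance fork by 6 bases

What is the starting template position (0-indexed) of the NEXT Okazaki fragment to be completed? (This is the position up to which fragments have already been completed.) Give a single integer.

Step 1: advance 5 -> fork_pos = 0 + 5 = 5. Next multiple of 7 is 7 (not reached); still 0 fragment(s).
Step 2: advance 3 -> fork_pos = 5 + 3 = 8. Reached multiple(s) of 7: 7 -> fragment 1 completed (1 total).
Step 3: advance 11 -> fork_pos = 8 + 11 = 19. Reached multiple(s) of 7: 14 -> fragment 2 completed (2 total).
Step 4: advance 2 -> fork_pos = 19 + 2 = 21. Reached multiple(s) of 7: 21 -> fragment 3 completed (3 total).
Step 5: advance 6 -> fork_pos = 21 + 6 = 27. Next multiple of 7 is 28 (not reached); still 3 fragment(s).
3 fragment(s) completed, covering template[0:21] (3 x 7 = 21). The next fragment, fragment 4, covers template[21:28], so it starts at position 21.

Answer: 21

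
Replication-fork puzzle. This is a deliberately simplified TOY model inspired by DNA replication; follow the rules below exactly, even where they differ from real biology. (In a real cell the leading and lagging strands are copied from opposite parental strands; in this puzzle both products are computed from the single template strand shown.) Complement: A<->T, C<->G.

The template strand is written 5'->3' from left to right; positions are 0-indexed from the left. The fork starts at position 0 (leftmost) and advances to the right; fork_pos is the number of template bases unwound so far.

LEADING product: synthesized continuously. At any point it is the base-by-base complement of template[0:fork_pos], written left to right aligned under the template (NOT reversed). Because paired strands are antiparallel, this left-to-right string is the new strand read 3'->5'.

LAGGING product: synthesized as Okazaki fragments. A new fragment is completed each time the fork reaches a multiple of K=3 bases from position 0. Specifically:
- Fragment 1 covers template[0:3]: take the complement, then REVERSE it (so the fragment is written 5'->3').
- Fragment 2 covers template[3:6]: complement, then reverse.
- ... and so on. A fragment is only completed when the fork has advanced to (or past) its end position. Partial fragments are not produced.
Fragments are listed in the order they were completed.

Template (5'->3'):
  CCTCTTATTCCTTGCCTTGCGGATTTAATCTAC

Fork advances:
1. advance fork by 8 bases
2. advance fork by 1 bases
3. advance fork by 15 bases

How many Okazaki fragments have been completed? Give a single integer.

Answer: 8

Derivation:
Step 1: advance 8 -> fork_pos = 0 + 8 = 8. Reached multiple(s) of 3: 3, 6 -> fragments 1-2 completed (2 total).
Step 2: advance 1 -> fork_pos = 8 + 1 = 9. Reached multiple(s) of 3: 9 -> fragment 3 completed (3 total).
Step 3: advance 15 -> fork_pos = 9 + 15 = 24. Reached multiple(s) of 3: 12, 15, 18, 21, 24 -> fragments 4-8 completed (8 total).
Check: final fork_pos = 24; the multiples of 3 that are <= 24 are 3..24 -> 24 // 3 = 8 completed fragment(s).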